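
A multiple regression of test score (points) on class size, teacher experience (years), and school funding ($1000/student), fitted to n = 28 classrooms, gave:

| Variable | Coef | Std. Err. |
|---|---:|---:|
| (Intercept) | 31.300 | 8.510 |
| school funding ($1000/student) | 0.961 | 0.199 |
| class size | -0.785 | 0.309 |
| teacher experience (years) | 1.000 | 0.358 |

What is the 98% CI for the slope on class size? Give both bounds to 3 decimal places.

(-1.555, -0.015)

Read off: b = -0.785, SE = 0.309 for class size.
df = n − k − 1 = 28 − 3 − 1 = 24.
t* = t_{0.01, 24} = 2.492159.
Margin = t* × SE = 2.492159 × 0.309 = 0.77008.
CI: -0.785 ± 0.77008 → (-1.555, -0.015).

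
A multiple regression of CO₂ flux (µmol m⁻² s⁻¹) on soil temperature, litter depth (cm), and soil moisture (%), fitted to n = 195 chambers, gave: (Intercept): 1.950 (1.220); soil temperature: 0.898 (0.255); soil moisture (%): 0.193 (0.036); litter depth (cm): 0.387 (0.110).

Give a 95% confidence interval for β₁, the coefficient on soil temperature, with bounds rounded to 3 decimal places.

(0.395, 1.401)

Read off: b = 0.898, SE = 0.255 for soil temperature.
df = n − k − 1 = 195 − 3 − 1 = 191.
t* = t_{0.025, 191} = 1.972462.
Margin = t* × SE = 1.972462 × 0.255 = 0.50298.
CI: 0.898 ± 0.50298 → (0.395, 1.401).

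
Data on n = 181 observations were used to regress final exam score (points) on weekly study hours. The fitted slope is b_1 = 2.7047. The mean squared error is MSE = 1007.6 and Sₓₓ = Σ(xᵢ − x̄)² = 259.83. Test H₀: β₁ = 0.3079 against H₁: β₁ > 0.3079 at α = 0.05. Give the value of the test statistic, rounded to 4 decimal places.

t = 1.2171

SE(b_1) = √(MSE/Sₓₓ) = √(1007.6/259.83) = 1.96924.
t = (2.7047 − 0.3079) / 1.96924 = 1.2171.
df = n − 2 = 179.
One-sided p ≈ 0.1126, which is ≥ 0.05, so fail to reject H₀.
The data do not give significant evidence that the true slope on weekly study hours exceeds 0.3079 points per unit.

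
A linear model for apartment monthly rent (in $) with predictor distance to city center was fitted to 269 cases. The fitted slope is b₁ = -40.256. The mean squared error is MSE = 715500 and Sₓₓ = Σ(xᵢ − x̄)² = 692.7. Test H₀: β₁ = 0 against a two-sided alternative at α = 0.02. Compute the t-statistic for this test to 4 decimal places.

t = -1.2526

SE(b₁) = √(MSE/Sₓₓ) = √(715500/692.7) = 32.139.
t = -40.256 / 32.139 = -1.2526.
df = n − 2 = 267.
Two-sided p ≈ 0.2115, which is ≥ 0.02, so fail to reject H₀.
The data do not give significant evidence of an association between distance to city center and apartment monthly rent.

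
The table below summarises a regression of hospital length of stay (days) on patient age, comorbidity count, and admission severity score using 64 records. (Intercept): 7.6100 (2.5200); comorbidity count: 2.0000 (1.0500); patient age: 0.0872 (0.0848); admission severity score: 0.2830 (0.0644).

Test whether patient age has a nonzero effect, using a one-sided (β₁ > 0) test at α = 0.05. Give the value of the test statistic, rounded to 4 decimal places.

Read off: b = 0.0872, SE = 0.0848 for patient age.
H₀: β₁ = 0 vs H₁: β₁ > 0.
t = 0.0872 / 0.0848 = 1.0283.
df = n − k − 1 = 64 − 3 − 1 = 60.
One-sided p ≈ 0.1540, which is ≥ 0.05, so fail to reject H₀.
The data do not give significant evidence that the true slope on patient age is positive, holding the other predictors fixed.

t = 1.0283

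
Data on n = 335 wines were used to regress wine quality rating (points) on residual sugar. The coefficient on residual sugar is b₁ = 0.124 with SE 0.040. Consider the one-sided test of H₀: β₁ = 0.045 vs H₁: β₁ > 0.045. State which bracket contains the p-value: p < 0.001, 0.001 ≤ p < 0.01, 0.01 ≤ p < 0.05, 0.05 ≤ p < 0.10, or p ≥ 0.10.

0.01 ≤ p < 0.05

t = (0.124 − 0.045) / 0.040 = 1.975.
df = n − 2 = 335 − 2 = 333.
One-sided p = P(T_{333} > t) ≈ 0.0245.
So 0.01 ≤ p < 0.05.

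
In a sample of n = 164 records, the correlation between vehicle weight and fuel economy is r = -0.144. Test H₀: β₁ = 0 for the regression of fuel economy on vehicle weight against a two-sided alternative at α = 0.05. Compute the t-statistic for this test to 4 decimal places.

t = r·√(n − 2)/√(1 − r²) = -0.144·√162/√0.979264 = -1.8521.
df = n − 2 = 162.
Two-sided p ≈ 0.0658, which is ≥ 0.05, so fail to reject H₀.
The data do not give significant evidence of a linear association between vehicle weight and fuel economy.

t = -1.8521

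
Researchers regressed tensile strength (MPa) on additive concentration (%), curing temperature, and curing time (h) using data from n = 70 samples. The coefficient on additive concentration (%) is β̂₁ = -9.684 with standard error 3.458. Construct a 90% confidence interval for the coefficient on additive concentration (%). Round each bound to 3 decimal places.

df = n − k − 1 = 70 − 3 − 1 = 66.
t* = t_{0.05, 66} = 1.668271.
Margin = t* × SE = 1.668271 × 3.458 = 5.76888.
CI: -9.684 ± 5.76888 → (-15.453, -3.915).
With 90% confidence, each one-unit increase in additive concentration (%) is associated with a change of between -15.453 and -3.915 MPa in tensile strength, holding the other predictors fixed.

(-15.453, -3.915)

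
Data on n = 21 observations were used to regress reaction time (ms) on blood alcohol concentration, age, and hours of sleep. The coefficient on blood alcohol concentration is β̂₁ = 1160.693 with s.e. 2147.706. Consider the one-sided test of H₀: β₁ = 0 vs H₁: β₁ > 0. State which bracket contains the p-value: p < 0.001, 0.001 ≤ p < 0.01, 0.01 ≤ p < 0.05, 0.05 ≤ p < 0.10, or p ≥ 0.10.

p ≥ 0.10

t = 1160.693 / 2147.706 = 0.540.
df = n − k − 1 = 21 − 3 − 1 = 17.
One-sided p = P(T_{17} > t) ≈ 0.2980.
So p ≥ 0.10.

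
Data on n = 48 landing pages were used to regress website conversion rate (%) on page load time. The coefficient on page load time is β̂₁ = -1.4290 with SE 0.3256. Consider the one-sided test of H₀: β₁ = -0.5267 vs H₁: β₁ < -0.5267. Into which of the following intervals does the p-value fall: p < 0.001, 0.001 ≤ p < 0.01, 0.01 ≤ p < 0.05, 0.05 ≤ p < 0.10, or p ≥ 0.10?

t = (-1.4290 − (-0.5267)) / 0.3256 = -2.771.
df = n − 2 = 48 − 2 = 46.
One-sided p = P(T_{46} < t) ≈ 0.0040.
So 0.001 ≤ p < 0.01.

0.001 ≤ p < 0.01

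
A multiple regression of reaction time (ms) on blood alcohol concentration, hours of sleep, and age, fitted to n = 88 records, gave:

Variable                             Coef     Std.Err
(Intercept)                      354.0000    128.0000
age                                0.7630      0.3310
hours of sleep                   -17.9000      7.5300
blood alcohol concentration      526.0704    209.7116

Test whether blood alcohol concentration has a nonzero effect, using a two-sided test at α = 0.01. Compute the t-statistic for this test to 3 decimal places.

Read off: b = 526.0704, SE = 209.7116 for blood alcohol concentration.
H₀: β₁ = 0 vs H₁: β₁ ≠ 0.
t = 526.0704 / 209.7116 = 2.509.
df = n − k − 1 = 88 − 3 − 1 = 84.
Two-sided p ≈ 0.0140, which is ≥ 0.01, so fail to reject H₀.
The data do not give significant evidence of an association between blood alcohol concentration and reaction time, after adjusting for the other predictors.

t = 2.509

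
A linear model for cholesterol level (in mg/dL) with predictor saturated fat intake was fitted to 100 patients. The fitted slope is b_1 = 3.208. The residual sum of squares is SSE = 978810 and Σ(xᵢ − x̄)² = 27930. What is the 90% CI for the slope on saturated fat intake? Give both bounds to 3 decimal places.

MSE = SSE/(n − 2) = 978810/98 = 9987.86.
SE(b_1) = √(MSE/Sₓₓ) = √(9987.86/27930) = 0.597999.
df = n − 2 = 98.
t* = t_{0.05, 98} = 1.660551.
Margin = t* × SE = 1.660551 × 0.597999 = 0.99301.
CI: 3.208 ± 0.99301 → (2.215, 4.201).
With 90% confidence, each one-unit increase in saturated fat intake is associated with a change of between 2.215 and 4.201 mg/dL in cholesterol level.

(2.215, 4.201)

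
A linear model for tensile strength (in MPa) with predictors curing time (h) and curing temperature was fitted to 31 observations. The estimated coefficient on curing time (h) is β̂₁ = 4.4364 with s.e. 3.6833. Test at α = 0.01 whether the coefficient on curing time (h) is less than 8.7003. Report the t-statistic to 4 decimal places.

H₀: β₁ = 8.7003 vs H₁: β₁ < 8.7003.
t = (β̂₁ − β₁⁰)/SE = (4.4364 − 8.7003) / 3.6833 = -1.1576.
df = n − k − 1 = 31 − 2 − 1 = 28.
One-sided p ≈ 0.1284, which is ≥ 0.01, so fail to reject H₀.
The data do not give significant evidence that the true slope on curing time (h) is below 8.7003 MPa per unit, holding the other predictors fixed.

t = -1.1576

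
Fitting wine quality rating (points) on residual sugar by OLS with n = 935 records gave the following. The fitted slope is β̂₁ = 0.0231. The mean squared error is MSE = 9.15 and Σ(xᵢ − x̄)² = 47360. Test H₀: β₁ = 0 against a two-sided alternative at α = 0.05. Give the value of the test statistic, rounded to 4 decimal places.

SE(β̂₁) = √(MSE/Sₓₓ) = √(9.15/47360) = 0.0138997.
t = 0.0231 / 0.0138997 = 1.6619.
df = n − 2 = 933.
Two-sided p ≈ 0.0969, which is ≥ 0.05, so fail to reject H₀.
The data do not give significant evidence of an association between residual sugar and wine quality rating.

t = 1.6619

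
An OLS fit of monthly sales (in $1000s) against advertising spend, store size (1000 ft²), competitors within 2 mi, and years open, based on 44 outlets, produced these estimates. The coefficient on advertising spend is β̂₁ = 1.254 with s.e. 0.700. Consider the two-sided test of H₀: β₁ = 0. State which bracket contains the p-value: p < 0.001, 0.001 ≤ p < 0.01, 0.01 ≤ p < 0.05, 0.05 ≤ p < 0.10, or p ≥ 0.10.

t = 1.254 / 0.700 = 1.791.
df = n − k − 1 = 44 − 4 − 1 = 39.
Two-sided p = 2·P(T_{39} > |t|) ≈ 0.0810.
So 0.05 ≤ p < 0.10.

0.05 ≤ p < 0.10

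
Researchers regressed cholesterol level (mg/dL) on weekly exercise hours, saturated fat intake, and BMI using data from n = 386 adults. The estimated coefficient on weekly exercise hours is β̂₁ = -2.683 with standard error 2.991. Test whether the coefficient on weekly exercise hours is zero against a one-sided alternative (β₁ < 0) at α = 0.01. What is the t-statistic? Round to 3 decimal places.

t = -0.897

H₀: β₁ = 0 vs H₁: β₁ < 0.
t = (β̂₁ − β₁⁰)/SE = -2.683 / 2.991 = -0.897.
df = n − k − 1 = 386 − 3 − 1 = 382.
One-sided p ≈ 0.1851, which is ≥ 0.01, so fail to reject H₀.
The data do not give significant evidence that the true slope on weekly exercise hours is negative, holding the other predictors fixed.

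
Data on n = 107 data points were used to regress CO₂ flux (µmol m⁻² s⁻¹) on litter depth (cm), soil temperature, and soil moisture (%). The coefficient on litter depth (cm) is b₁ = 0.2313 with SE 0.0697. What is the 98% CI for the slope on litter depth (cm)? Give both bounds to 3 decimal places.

df = n − k − 1 = 107 − 3 − 1 = 103.
t* = t_{0.01, 103} = 2.363098.
Margin = t* × SE = 2.363098 × 0.0697 = 0.16471.
CI: 0.2313 ± 0.16471 → (0.067, 0.396).
With 98% confidence, each one-unit increase in litter depth (cm) is associated with a change of between 0.067 and 0.396 µmol m⁻² s⁻¹ in CO₂ flux, holding the other predictors fixed.

(0.067, 0.396)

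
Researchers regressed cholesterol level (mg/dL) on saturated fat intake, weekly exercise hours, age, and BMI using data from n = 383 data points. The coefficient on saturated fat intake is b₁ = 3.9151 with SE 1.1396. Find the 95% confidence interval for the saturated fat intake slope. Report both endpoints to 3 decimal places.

(1.674, 6.156)

df = n − k − 1 = 383 − 4 − 1 = 378.
t* = t_{0.025, 378} = 1.96626.
Margin = t* × SE = 1.96626 × 1.1396 = 2.24075.
CI: 3.9151 ± 2.24075 → (1.674, 6.156).
With 95% confidence, each one-unit increase in saturated fat intake is associated with a change of between 1.674 and 6.156 mg/dL in cholesterol level, holding the other predictors fixed.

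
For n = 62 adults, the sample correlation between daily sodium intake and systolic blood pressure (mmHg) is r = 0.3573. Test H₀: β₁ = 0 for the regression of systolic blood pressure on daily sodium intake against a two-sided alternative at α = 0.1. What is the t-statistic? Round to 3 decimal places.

t = 2.963

t = r·√(n − 2)/√(1 − r²) = 0.3573·√60/√0.872337 = 2.963.
df = n − 2 = 60.
Two-sided p ≈ 0.0044, which is < 0.1, so reject H₀.
There is evidence of a linear association between daily sodium intake and systolic blood pressure.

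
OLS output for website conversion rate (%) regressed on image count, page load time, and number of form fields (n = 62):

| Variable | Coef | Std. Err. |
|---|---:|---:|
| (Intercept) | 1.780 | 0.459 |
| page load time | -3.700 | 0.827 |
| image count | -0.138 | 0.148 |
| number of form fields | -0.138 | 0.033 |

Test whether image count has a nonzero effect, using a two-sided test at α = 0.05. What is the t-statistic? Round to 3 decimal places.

Read off: b = -0.138, SE = 0.148 for image count.
H₀: β₁ = 0 vs H₁: β₁ ≠ 0.
t = -0.138 / 0.148 = -0.932.
df = n − k − 1 = 62 − 3 − 1 = 58.
Two-sided p ≈ 0.3550, which is ≥ 0.05, so fail to reject H₀.
The data do not give significant evidence of an association between image count and website conversion rate, after adjusting for the other predictors.

t = -0.932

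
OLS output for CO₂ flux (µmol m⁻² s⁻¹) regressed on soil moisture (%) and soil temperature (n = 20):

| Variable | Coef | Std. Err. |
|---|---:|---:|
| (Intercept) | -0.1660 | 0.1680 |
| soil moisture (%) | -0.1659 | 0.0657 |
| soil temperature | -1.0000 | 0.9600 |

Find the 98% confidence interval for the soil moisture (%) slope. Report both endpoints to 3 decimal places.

Read off: b = -0.1659, SE = 0.0657 for soil moisture (%).
df = n − k − 1 = 20 − 2 − 1 = 17.
t* = t_{0.01, 17} = 2.566934.
Margin = t* × SE = 2.566934 × 0.0657 = 0.16865.
CI: -0.1659 ± 0.16865 → (-0.335, 0.003).

(-0.335, 0.003)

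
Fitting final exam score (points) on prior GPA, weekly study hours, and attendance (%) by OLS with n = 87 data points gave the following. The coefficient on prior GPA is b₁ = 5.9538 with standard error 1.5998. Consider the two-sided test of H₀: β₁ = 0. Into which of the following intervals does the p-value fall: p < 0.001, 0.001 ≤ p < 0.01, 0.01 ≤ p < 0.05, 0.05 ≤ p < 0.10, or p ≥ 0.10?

t = 5.9538 / 1.5998 = 3.722.
df = n − k − 1 = 87 − 3 − 1 = 83.
Two-sided p = 2·P(T_{83} > |t|) ≈ 0.0004.
So p < 0.001.

p < 0.001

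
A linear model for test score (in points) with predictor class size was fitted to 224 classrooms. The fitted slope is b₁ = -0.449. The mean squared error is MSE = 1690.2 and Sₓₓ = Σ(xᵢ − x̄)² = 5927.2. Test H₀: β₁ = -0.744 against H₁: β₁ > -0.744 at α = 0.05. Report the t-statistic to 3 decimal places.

SE(b₁) = √(MSE/Sₓₓ) = √(1690.2/5927.2) = 0.534004.
t = (-0.449 − (-0.744)) / 0.534004 = 0.552.
df = n − 2 = 222.
One-sided p ≈ 0.2906, which is ≥ 0.05, so fail to reject H₀.
The data do not give significant evidence that the true slope on class size exceeds -0.744 points per unit.

t = 0.552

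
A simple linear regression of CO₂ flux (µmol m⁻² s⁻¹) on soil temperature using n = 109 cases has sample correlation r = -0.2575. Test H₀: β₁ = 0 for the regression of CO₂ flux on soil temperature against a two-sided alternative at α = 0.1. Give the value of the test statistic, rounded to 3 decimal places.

t = -2.757

t = r·√(n − 2)/√(1 − r²) = -0.2575·√107/√0.933694 = -2.757.
df = n − 2 = 107.
Two-sided p ≈ 0.0069, which is < 0.1, so reject H₀.
There is evidence of a linear association between soil temperature and CO₂ flux.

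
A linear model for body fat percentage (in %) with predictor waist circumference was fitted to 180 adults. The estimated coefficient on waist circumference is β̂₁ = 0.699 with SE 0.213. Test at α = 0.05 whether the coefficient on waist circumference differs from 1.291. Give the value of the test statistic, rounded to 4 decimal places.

H₀: β₁ = 1.291 vs H₁: β₁ ≠ 1.291.
t = (β̂₁ − β₁⁰)/SE = (0.699 − 1.291) / 0.213 = -2.7793.
df = n − 2 = 180 − 2 = 178.
Two-sided p ≈ 0.0060, which is < 0.05, so reject H₀.
There is evidence that the true slope on waist circumference differs from 1.291 % per unit.

t = -2.7793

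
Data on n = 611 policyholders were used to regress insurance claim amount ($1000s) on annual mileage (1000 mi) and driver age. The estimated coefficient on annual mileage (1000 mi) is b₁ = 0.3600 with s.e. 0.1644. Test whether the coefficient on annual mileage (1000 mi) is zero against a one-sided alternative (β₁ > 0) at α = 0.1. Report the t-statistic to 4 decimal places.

t = 2.1898

H₀: β₁ = 0 vs H₁: β₁ > 0.
t = (b₁ − β₁⁰)/SE = 0.3600 / 0.1644 = 2.1898.
df = n − k − 1 = 611 − 2 − 1 = 608.
One-sided p ≈ 0.0145, which is < 0.1, so reject H₀.
There is evidence that the true slope on annual mileage (1000 mi) is positive, holding the other predictors fixed.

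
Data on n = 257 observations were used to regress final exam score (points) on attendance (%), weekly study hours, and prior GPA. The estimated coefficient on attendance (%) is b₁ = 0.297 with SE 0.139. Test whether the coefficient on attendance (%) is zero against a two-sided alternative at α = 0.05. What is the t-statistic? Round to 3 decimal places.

t = 2.137

H₀: β₁ = 0 vs H₁: β₁ ≠ 0.
t = (b₁ − β₁⁰)/SE = 0.297 / 0.139 = 2.137.
df = n − k − 1 = 257 − 3 − 1 = 253.
Two-sided p ≈ 0.0336, which is < 0.05, so reject H₀.
There is evidence that attendance (%) is associated with final exam score, holding the other predictors fixed.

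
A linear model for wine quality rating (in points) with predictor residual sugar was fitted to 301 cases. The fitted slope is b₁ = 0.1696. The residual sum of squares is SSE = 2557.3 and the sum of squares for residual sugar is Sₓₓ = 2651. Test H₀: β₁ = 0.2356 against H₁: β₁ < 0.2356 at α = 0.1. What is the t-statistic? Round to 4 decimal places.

t = -1.1620

MSE = SSE/(n − 2) = 2557.3/299 = 8.55284.
SE(b₁) = √(MSE/Sₓₓ) = √(8.55284/2651) = 0.0568003.
t = (0.1696 − 0.2356) / 0.0568003 = -1.1620.
df = n − 2 = 299.
One-sided p ≈ 0.1231, which is ≥ 0.1, so fail to reject H₀.
The data do not give significant evidence that the true slope on residual sugar is below 0.2356 points per unit.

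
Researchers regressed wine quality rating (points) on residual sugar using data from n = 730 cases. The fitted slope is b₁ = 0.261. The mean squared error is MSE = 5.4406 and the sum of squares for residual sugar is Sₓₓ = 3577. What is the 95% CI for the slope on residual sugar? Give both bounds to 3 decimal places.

(0.184, 0.338)

SE(b₁) = √(MSE/Sₓₓ) = √(5.4406/3577) = 0.0389999.
df = n − 2 = 728.
t* = t_{0.025, 728} = 1.963228.
Margin = t* × SE = 1.963228 × 0.0389999 = 0.07657.
CI: 0.261 ± 0.07657 → (0.184, 0.338).
With 95% confidence, each one-unit increase in residual sugar is associated with a change of between 0.184 and 0.338 points in wine quality rating.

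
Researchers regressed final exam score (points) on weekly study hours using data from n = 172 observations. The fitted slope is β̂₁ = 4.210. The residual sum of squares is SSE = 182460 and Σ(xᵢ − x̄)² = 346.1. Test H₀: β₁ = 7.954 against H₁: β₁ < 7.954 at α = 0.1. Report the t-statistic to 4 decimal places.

MSE = SSE/(n − 2) = 182460/170 = 1073.29.
SE(β̂₁) = √(MSE/Sₓₓ) = √(1073.29/346.1) = 1.761.
t = (4.210 − 7.954) / 1.761 = -2.1261.
df = n − 2 = 170.
One-sided p ≈ 0.0175, which is < 0.1, so reject H₀.
There is evidence that the true slope on weekly study hours is below 7.954 points per unit.

t = -2.1261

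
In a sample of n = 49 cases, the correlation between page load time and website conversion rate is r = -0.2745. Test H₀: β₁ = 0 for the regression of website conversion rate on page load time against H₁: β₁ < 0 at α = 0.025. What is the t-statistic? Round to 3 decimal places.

t = r·√(n − 2)/√(1 − r²) = -0.2745·√47/√0.92465 = -1.957.
df = n − 2 = 47.
One-sided p ≈ 0.0281, which is ≥ 0.025, so fail to reject H₀.
The data do not give significant evidence of a linear association between page load time and website conversion rate.

t = -1.957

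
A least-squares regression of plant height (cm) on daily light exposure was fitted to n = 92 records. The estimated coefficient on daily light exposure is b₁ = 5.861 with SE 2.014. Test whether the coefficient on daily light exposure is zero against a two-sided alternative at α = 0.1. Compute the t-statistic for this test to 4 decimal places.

H₀: β₁ = 0 vs H₁: β₁ ≠ 0.
t = (b₁ − β₁⁰)/SE = 5.861 / 2.014 = 2.9101.
df = n − 2 = 92 − 2 = 90.
Two-sided p ≈ 0.0046, which is < 0.1, so reject H₀.
There is evidence that daily light exposure is associated with plant height.

t = 2.9101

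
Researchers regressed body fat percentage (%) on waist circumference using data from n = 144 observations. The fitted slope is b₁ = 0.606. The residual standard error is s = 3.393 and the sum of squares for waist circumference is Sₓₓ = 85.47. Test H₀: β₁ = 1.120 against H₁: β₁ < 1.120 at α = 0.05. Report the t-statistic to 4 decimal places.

t = -1.4005

SE(b₁) = s/√Sₓₓ = 3.393/√85.47 = 0.367009.
t = (0.606 − 1.120) / 0.367009 = -1.4005.
df = n − 2 = 142.
One-sided p ≈ 0.0818, which is ≥ 0.05, so fail to reject H₀.
The data do not give significant evidence that the true slope on waist circumference is below 1.120 % per unit.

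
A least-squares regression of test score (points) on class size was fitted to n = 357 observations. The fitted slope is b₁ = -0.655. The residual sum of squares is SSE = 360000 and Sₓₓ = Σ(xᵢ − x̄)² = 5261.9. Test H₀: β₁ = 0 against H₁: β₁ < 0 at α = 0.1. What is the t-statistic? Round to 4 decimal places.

t = -1.4920

MSE = SSE/(n − 2) = 360000/355 = 1014.08.
SE(b₁) = √(MSE/Sₓₓ) = √(1014.08/5261.9) = 0.439001.
t = -0.655 / 0.439001 = -1.4920.
df = n − 2 = 355.
One-sided p ≈ 0.0683, which is < 0.1, so reject H₀.
There is evidence that the true slope on class size is negative.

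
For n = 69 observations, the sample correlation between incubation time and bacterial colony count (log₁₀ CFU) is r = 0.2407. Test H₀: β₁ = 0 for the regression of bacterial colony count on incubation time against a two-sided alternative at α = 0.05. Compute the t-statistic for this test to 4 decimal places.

t = 2.0299

t = r·√(n − 2)/√(1 − r²) = 0.2407·√67/√0.942064 = 2.0299.
df = n − 2 = 67.
Two-sided p ≈ 0.0463, which is < 0.05, so reject H₀.
There is evidence of a linear association between incubation time and bacterial colony count.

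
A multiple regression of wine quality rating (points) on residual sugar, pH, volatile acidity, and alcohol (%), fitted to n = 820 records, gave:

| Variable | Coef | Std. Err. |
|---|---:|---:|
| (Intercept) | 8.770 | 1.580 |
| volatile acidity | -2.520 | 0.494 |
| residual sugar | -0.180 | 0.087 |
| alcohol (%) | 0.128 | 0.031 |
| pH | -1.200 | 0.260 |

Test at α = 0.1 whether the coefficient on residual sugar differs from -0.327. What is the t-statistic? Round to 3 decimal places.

t = 1.690

Read off: b = -0.180, SE = 0.087 for residual sugar.
H₀: β₁ = -0.327 vs H₁: β₁ ≠ -0.327.
t = (-0.180 − (-0.327)) / 0.087 = 1.690.
df = n − k − 1 = 820 − 4 − 1 = 815.
Two-sided p ≈ 0.0915, which is < 0.1, so reject H₀.
There is evidence that the true slope on residual sugar differs from -0.327 points per unit, holding the other predictors fixed.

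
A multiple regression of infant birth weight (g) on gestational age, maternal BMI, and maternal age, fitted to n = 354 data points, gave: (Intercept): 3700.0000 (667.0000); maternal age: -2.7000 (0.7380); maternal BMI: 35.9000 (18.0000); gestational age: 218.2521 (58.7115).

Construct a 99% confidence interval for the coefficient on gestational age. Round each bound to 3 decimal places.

Read off: b = 218.2521, SE = 58.7115 for gestational age.
df = n − k − 1 = 354 − 3 − 1 = 350.
t* = t_{0.005, 350} = 2.589949.
Margin = t* × SE = 2.589949 × 58.7115 = 152.05979.
CI: 218.2521 ± 152.05979 → (66.192, 370.312).

(66.192, 370.312)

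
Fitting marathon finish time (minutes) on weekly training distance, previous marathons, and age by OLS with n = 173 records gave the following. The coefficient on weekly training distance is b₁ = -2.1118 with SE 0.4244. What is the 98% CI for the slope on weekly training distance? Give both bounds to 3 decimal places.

(-3.109, -1.115)

df = n − k − 1 = 173 − 3 − 1 = 169.
t* = t_{0.01, 169} = 2.348615.
Margin = t* × SE = 2.348615 × 0.4244 = 0.99675.
CI: -2.1118 ± 0.99675 → (-3.109, -1.115).
With 98% confidence, each one-unit increase in weekly training distance is associated with a change of between -3.109 and -1.115 minutes in marathon finish time, holding the other predictors fixed.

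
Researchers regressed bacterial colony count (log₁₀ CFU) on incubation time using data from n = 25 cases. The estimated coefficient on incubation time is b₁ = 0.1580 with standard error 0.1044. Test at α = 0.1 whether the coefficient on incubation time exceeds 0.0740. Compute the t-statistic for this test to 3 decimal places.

H₀: β₁ = 0.0740 vs H₁: β₁ > 0.0740.
t = (b₁ − β₁⁰)/SE = (0.1580 − 0.0740) / 0.1044 = 0.805.
df = n − 2 = 25 − 2 = 23.
One-sided p ≈ 0.2146, which is ≥ 0.1, so fail to reject H₀.
The data do not give significant evidence that the true slope on incubation time exceeds 0.0740 log₁₀ CFU per unit.

t = 0.805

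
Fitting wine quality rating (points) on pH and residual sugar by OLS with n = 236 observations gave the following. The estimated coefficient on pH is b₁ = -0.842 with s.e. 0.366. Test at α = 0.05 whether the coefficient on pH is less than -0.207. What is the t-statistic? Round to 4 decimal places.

H₀: β₁ = -0.207 vs H₁: β₁ < -0.207.
t = (b₁ − β₁⁰)/SE = (-0.842 − (-0.207)) / 0.366 = -1.7350.
df = n − k − 1 = 236 − 2 − 1 = 233.
One-sided p ≈ 0.0420, which is < 0.05, so reject H₀.
There is evidence that the true slope on pH is below -0.207 points per unit, holding the other predictors fixed.

t = -1.7350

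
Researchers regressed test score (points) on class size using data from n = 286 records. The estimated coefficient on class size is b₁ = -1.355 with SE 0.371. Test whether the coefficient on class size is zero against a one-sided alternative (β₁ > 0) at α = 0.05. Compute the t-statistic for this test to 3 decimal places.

t = -3.652

H₀: β₁ = 0 vs H₁: β₁ > 0.
t = (b₁ − β₁⁰)/SE = -1.355 / 0.371 = -3.652.
df = n − 2 = 286 − 2 = 284.
One-sided p ≈ 0.9998, which is ≥ 0.05, so fail to reject H₀.
The data do not give significant evidence that the true slope on class size is positive.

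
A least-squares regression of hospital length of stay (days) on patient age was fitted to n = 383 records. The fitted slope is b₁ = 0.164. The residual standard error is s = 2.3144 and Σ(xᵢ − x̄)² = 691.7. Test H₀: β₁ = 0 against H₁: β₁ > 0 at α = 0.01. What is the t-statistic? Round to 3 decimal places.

SE(b₁) = s/√Sₓₓ = 2.3144/√691.7 = 0.0879994.
t = 0.164 / 0.0879994 = 1.864.
df = n − 2 = 381.
One-sided p ≈ 0.0316, which is ≥ 0.01, so fail to reject H₀.
The data do not give significant evidence that the true slope on patient age is positive.

t = 1.864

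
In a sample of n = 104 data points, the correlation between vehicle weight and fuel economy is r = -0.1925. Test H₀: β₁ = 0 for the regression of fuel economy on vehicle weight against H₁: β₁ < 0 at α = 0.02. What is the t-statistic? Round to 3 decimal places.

t = -1.981

t = r·√(n − 2)/√(1 − r²) = -0.1925·√102/√0.962944 = -1.981.
df = n − 2 = 102.
One-sided p ≈ 0.0251, which is ≥ 0.02, so fail to reject H₀.
The data do not give significant evidence of a linear association between vehicle weight and fuel economy.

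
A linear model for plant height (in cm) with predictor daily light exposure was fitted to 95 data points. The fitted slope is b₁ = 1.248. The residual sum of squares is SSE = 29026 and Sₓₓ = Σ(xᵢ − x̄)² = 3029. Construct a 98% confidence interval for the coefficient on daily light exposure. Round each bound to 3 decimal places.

MSE = SSE/(n − 2) = 29026/93 = 312.108.
SE(b₁) = √(MSE/Sₓₓ) = √(312.108/3029) = 0.320998.
df = n − 2 = 93.
t* = t_{0.01, 93} = 2.367115.
Margin = t* × SE = 2.367115 × 0.320998 = 0.75984.
CI: 1.248 ± 0.75984 → (0.488, 2.008).
With 98% confidence, each one-unit increase in daily light exposure is associated with a change of between 0.488 and 2.008 cm in plant height.

(0.488, 2.008)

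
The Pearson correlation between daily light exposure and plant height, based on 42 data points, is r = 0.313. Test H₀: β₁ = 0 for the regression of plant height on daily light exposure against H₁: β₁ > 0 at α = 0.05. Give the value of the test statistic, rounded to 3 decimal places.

t = r·√(n − 2)/√(1 − r²) = 0.313·√40/√0.902031 = 2.084.
df = n − 2 = 40.
One-sided p ≈ 0.0218, which is < 0.05, so reject H₀.
There is evidence of a linear association between daily light exposure and plant height.

t = 2.084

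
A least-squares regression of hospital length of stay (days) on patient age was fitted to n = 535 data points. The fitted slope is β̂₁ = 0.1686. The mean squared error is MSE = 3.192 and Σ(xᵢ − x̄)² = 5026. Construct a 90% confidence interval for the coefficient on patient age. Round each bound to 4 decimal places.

SE(β̂₁) = √(MSE/Sₓₓ) = √(3.192/5026) = 0.0252011.
df = n − 2 = 533.
t* = t_{0.05, 533} = 1.647717.
Margin = t* × SE = 1.647717 × 0.0252011 = 0.041524.
CI: 0.1686 ± 0.041524 → (0.1271, 0.2101).
With 90% confidence, each one-unit increase in patient age is associated with a change of between 0.1271 and 0.2101 days in hospital length of stay.

(0.1271, 0.2101)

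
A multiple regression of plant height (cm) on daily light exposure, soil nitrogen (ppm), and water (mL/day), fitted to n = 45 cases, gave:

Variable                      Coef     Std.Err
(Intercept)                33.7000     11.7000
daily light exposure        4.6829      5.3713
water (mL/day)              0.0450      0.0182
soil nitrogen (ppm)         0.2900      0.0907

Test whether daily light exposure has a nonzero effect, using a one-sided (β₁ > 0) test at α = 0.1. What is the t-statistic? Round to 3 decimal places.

t = 0.872

Read off: b = 4.6829, SE = 5.3713 for daily light exposure.
H₀: β₁ = 0 vs H₁: β₁ > 0.
t = 4.6829 / 5.3713 = 0.872.
df = n − k − 1 = 45 − 3 − 1 = 41.
One-sided p ≈ 0.1942, which is ≥ 0.1, so fail to reject H₀.
The data do not give significant evidence that the true slope on daily light exposure is positive, holding the other predictors fixed.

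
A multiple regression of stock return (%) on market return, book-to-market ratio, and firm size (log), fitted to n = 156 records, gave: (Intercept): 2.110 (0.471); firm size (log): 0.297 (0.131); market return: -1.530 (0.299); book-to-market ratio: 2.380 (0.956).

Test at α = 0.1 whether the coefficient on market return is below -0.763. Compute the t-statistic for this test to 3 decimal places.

Read off: b = -1.530, SE = 0.299 for market return.
H₀: β₁ = -0.763 vs H₁: β₁ < -0.763.
t = (-1.530 − (-0.763)) / 0.299 = -2.565.
df = n − k − 1 = 156 − 3 − 1 = 152.
One-sided p ≈ 0.0056, which is < 0.1, so reject H₀.
There is evidence that the true slope on market return is below -0.763 % per unit, holding the other predictors fixed.

t = -2.565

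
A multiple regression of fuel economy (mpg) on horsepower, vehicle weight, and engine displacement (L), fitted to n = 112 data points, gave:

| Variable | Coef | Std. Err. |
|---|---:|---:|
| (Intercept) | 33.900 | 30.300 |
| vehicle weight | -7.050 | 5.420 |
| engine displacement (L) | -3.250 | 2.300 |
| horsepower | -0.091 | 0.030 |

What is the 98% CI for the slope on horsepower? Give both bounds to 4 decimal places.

(-0.1618, -0.0202)

Read off: b = -0.091, SE = 0.030 for horsepower.
df = n − k − 1 = 112 − 3 − 1 = 108.
t* = t_{0.01, 108} = 2.361372.
Margin = t* × SE = 2.361372 × 0.030 = 0.070841.
CI: -0.091 ± 0.070841 → (-0.1618, -0.0202).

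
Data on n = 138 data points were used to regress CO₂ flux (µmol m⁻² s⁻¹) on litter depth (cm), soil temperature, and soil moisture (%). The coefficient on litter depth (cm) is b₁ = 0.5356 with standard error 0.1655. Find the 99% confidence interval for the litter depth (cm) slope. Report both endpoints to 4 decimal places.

(0.1031, 0.9681)

df = n − k − 1 = 138 − 3 − 1 = 134.
t* = t_{0.005, 134} = 2.613017.
Margin = t* × SE = 2.613017 × 0.1655 = 0.432454.
CI: 0.5356 ± 0.432454 → (0.1031, 0.9681).
With 99% confidence, each one-unit increase in litter depth (cm) is associated with a change of between 0.1031 and 0.9681 µmol m⁻² s⁻¹ in CO₂ flux, holding the other predictors fixed.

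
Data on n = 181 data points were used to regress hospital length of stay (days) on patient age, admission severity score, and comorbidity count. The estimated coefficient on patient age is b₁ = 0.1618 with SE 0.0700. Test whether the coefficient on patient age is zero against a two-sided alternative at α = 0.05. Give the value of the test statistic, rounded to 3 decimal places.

H₀: β₁ = 0 vs H₁: β₁ ≠ 0.
t = (b₁ − β₁⁰)/SE = 0.1618 / 0.0700 = 2.311.
df = n − k − 1 = 181 − 3 − 1 = 177.
Two-sided p ≈ 0.0220, which is < 0.05, so reject H₀.
There is evidence that patient age is associated with hospital length of stay, holding the other predictors fixed.

t = 2.311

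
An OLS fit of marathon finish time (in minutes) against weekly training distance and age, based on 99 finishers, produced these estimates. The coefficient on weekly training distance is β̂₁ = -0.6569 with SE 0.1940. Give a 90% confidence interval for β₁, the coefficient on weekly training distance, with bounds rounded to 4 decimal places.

df = n − k − 1 = 99 − 2 − 1 = 96.
t* = t_{0.05, 96} = 1.660881.
Margin = t* × SE = 1.660881 × 0.1940 = 0.322211.
CI: -0.6569 ± 0.322211 → (-0.9791, -0.3347).
With 90% confidence, each one-unit increase in weekly training distance is associated with a change of between -0.9791 and -0.3347 minutes in marathon finish time, holding the other predictors fixed.

(-0.9791, -0.3347)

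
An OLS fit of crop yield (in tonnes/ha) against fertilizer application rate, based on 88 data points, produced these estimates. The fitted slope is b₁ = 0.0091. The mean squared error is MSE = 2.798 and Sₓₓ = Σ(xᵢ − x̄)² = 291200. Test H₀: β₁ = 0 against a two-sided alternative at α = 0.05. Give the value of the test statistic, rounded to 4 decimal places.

t = 2.9357

SE(b₁) = √(MSE/Sₓₓ) = √(2.798/291200) = 0.00309976.
t = 0.0091 / 0.00309976 = 2.9357.
df = n − 2 = 86.
Two-sided p ≈ 0.0043, which is < 0.05, so reject H₀.
There is evidence that fertilizer application rate is associated with crop yield.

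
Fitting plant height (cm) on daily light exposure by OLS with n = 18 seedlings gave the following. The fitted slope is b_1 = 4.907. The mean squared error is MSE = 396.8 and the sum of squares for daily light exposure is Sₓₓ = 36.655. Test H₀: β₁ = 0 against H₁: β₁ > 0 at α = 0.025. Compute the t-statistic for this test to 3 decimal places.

SE(b_1) = √(MSE/Sₓₓ) = √(396.8/36.655) = 3.29018.
t = 4.907 / 3.29018 = 1.491.
df = n − 2 = 16.
One-sided p ≈ 0.0777, which is ≥ 0.025, so fail to reject H₀.
The data do not give significant evidence that the true slope on daily light exposure is positive.

t = 1.491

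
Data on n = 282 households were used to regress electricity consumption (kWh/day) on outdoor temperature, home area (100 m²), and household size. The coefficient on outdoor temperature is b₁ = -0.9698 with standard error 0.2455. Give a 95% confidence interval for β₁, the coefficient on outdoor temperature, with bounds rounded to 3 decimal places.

(-1.453, -0.487)

df = n − k − 1 = 282 − 3 − 1 = 278.
t* = t_{0.025, 278} = 1.968534.
Margin = t* × SE = 1.968534 × 0.2455 = 0.48328.
CI: -0.9698 ± 0.48328 → (-1.453, -0.487).
With 95% confidence, each one-unit increase in outdoor temperature is associated with a change of between -1.453 and -0.487 kWh/day in electricity consumption, holding the other predictors fixed.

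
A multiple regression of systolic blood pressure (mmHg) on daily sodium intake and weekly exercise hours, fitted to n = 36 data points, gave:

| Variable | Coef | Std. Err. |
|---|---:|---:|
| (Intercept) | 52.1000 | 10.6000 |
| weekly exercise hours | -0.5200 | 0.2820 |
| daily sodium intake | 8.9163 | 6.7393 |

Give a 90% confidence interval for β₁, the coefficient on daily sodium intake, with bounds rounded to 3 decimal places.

Read off: b = 8.9163, SE = 6.7393 for daily sodium intake.
df = n − k − 1 = 36 − 2 − 1 = 33.
t* = t_{0.05, 33} = 1.69236.
Margin = t* × SE = 1.69236 × 6.7393 = 11.40532.
CI: 8.9163 ± 11.40532 → (-2.489, 20.322).

(-2.489, 20.322)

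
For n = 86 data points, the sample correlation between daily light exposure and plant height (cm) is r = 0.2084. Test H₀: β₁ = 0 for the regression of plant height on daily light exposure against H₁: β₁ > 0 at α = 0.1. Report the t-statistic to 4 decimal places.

t = r·√(n − 2)/√(1 − r²) = 0.2084·√84/√0.956569 = 1.9529.
df = n − 2 = 84.
One-sided p ≈ 0.0271, which is < 0.1, so reject H₀.
There is evidence of a linear association between daily light exposure and plant height.

t = 1.9529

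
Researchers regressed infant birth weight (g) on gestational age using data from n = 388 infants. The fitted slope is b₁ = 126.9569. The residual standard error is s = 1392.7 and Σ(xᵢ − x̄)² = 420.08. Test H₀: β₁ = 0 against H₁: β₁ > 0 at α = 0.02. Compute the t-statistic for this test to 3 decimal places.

SE(b₁) = s/√Sₓₓ = 1392.7/√420.08 = 67.9503.
t = 126.9569 / 67.9503 = 1.868.
df = n − 2 = 386.
One-sided p ≈ 0.0312, which is ≥ 0.02, so fail to reject H₀.
The data do not give significant evidence that the true slope on gestational age is positive.

t = 1.868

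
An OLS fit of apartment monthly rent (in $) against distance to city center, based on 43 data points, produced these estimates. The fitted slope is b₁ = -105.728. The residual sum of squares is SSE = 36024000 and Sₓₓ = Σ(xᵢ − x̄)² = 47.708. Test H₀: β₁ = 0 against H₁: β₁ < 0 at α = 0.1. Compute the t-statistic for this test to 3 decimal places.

MSE = SSE/(n − 2) = 36024000/41 = 878634.
SE(b₁) = √(MSE/Sₓₓ) = √(878634/47.708) = 135.709.
t = -105.728 / 135.709 = -0.779.
df = n − 2 = 41.
One-sided p ≈ 0.2202, which is ≥ 0.1, so fail to reject H₀.
The data do not give significant evidence that the true slope on distance to city center is negative.

t = -0.779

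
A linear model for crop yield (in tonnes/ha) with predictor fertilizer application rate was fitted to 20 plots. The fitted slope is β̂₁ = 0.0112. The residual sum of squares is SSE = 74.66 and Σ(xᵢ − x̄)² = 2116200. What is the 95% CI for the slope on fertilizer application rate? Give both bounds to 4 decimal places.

MSE = SSE/(n − 2) = 74.66/18 = 4.14778.
SE(β̂₁) = √(MSE/Sₓₓ) = √(4.14778/2116200) = 0.0014.
df = n − 2 = 18.
t* = t_{0.025, 18} = 2.100922.
Margin = t* × SE = 2.100922 × 0.0014 = 0.002941.
CI: 0.0112 ± 0.002941 → (0.0083, 0.0141).
With 95% confidence, each one-unit increase in fertilizer application rate is associated with a change of between 0.0083 and 0.0141 tonnes/ha in crop yield.

(0.0083, 0.0141)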